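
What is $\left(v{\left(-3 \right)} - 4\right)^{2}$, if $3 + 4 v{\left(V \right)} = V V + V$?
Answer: $\frac{169}{16} \approx 10.563$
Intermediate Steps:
$v{\left(V \right)} = - \frac{3}{4} + \frac{V}{4} + \frac{V^{2}}{4}$ ($v{\left(V \right)} = - \frac{3}{4} + \frac{V V + V}{4} = - \frac{3}{4} + \frac{V^{2} + V}{4} = - \frac{3}{4} + \frac{V + V^{2}}{4} = - \frac{3}{4} + \left(\frac{V}{4} + \frac{V^{2}}{4}\right) = - \frac{3}{4} + \frac{V}{4} + \frac{V^{2}}{4}$)
$\left(v{\left(-3 \right)} - 4\right)^{2} = \left(\left(- \frac{3}{4} + \frac{1}{4} \left(-3\right) + \frac{\left(-3\right)^{2}}{4}\right) - 4\right)^{2} = \left(\left(- \frac{3}{4} - \frac{3}{4} + \frac{1}{4} \cdot 9\right) - 4\right)^{2} = \left(\left(- \frac{3}{4} - \frac{3}{4} + \frac{9}{4}\right) - 4\right)^{2} = \left(\frac{3}{4} - 4\right)^{2} = \left(- \frac{13}{4}\right)^{2} = \frac{169}{16}$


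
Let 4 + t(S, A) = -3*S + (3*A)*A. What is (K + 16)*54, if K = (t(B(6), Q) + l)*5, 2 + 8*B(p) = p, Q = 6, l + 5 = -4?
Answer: 26109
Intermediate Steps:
l = -9 (l = -5 - 4 = -9)
B(p) = -¼ + p/8
t(S, A) = -4 - 3*S + 3*A² (t(S, A) = -4 + (-3*S + (3*A)*A) = -4 + (-3*S + 3*A²) = -4 - 3*S + 3*A²)
K = 935/2 (K = ((-4 - 3*(-¼ + (⅛)*6) + 3*6²) - 9)*5 = ((-4 - 3*(-¼ + ¾) + 3*36) - 9)*5 = ((-4 - 3*½ + 108) - 9)*5 = ((-4 - 3/2 + 108) - 9)*5 = (205/2 - 9)*5 = (187/2)*5 = 935/2 ≈ 467.50)
(K + 16)*54 = (935/2 + 16)*54 = (967/2)*54 = 26109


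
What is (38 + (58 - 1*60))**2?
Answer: 1296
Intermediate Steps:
(38 + (58 - 1*60))**2 = (38 + (58 - 60))**2 = (38 - 2)**2 = 36**2 = 1296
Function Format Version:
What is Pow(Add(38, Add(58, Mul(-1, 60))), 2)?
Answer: 1296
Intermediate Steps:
Pow(Add(38, Add(58, Mul(-1, 60))), 2) = Pow(Add(38, Add(58, -60)), 2) = Pow(Add(38, -2), 2) = Pow(36, 2) = 1296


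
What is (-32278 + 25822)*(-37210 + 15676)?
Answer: 139023504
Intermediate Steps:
(-32278 + 25822)*(-37210 + 15676) = -6456*(-21534) = 139023504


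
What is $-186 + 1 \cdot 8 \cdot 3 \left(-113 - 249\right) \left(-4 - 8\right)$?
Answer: $104070$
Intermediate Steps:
$-186 + 1 \cdot 8 \cdot 3 \left(-113 - 249\right) \left(-4 - 8\right) = -186 + 8 \cdot 3 \left(\left(-362\right) \left(-12\right)\right) = -186 + 24 \cdot 4344 = -186 + 104256 = 104070$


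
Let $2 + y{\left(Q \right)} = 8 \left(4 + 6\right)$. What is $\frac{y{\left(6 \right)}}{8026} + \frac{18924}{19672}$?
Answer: $\frac{19177305}{19735934} \approx 0.97169$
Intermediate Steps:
$y{\left(Q \right)} = 78$ ($y{\left(Q \right)} = -2 + 8 \left(4 + 6\right) = -2 + 8 \cdot 10 = -2 + 80 = 78$)
$\frac{y{\left(6 \right)}}{8026} + \frac{18924}{19672} = \frac{78}{8026} + \frac{18924}{19672} = 78 \cdot \frac{1}{8026} + 18924 \cdot \frac{1}{19672} = \frac{39}{4013} + \frac{4731}{4918} = \frac{19177305}{19735934}$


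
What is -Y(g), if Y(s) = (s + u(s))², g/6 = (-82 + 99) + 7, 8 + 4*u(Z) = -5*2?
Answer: -77841/4 ≈ -19460.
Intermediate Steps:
u(Z) = -9/2 (u(Z) = -2 + (-5*2)/4 = -2 + (¼)*(-10) = -2 - 5/2 = -9/2)
g = 144 (g = 6*((-82 + 99) + 7) = 6*(17 + 7) = 6*24 = 144)
Y(s) = (-9/2 + s)² (Y(s) = (s - 9/2)² = (-9/2 + s)²)
-Y(g) = -(-9 + 2*144)²/4 = -(-9 + 288)²/4 = -279²/4 = -77841/4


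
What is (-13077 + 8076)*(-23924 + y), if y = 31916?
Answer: -39967992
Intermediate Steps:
(-13077 + 8076)*(-23924 + y) = (-13077 + 8076)*(-23924 + 31916) = -5001*7992 = -39967992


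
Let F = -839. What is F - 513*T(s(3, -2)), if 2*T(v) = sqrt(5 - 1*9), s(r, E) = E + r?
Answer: -839 - 513*I ≈ -839.0 - 513.0*I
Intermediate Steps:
T(v) = I (T(v) = sqrt(5 - 1*9)/2 = sqrt(5 - 9)/2 = sqrt(-4)/2 = (2*I)/2 = I)
F - 513*T(s(3, -2)) = -839 - 513*I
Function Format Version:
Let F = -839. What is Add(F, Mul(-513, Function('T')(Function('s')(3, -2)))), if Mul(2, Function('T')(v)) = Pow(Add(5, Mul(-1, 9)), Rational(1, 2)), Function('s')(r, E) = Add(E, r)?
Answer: Add(-839, Mul(-513, I)) ≈ Add(-839.00, Mul(-513.00, I))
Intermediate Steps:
Function('T')(v) = I (Function('T')(v) = Mul(Rational(1, 2), Pow(Add(5, Mul(-1, 9)), Rational(1, 2))) = Mul(Rational(1, 2), Pow(Add(5, -9), Rational(1, 2))) = Mul(Rational(1, 2), Pow(-4, Rational(1, 2))) = Mul(Rational(1, 2), Mul(2, I)) = I)
Add(F, Mul(-513, Function('T')(Function('s')(3, -2)))) = Add(-839, Mul(-513, I))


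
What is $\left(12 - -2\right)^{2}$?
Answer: $196$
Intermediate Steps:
$\left(12 - -2\right)^{2} = \left(12 + \left(-4 + 6\right)\right)^{2} = \left(12 + 2\right)^{2} = 14^{2} = 196$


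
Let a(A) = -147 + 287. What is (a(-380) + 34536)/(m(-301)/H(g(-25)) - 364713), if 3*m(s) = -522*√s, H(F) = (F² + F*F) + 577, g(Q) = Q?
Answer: -796747643244/8379981059419 + 208056*I*√301/8379981059419 ≈ -0.095078 + 4.3075e-7*I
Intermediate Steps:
H(F) = 577 + 2*F² (H(F) = (F² + F²) + 577 = 2*F² + 577 = 577 + 2*F²)
m(s) = -174*√s (m(s) = (-522*√s)/3 = -174*√s)
a(A) = 140
(a(-380) + 34536)/(m(-301)/H(g(-25)) - 364713) = (140 + 34536)/((-174*I*√301)/(577 + 2*(-25)²) - 364713) = 34676/((-174*I*√301)/(577 + 2*625) - 364713) = 34676/((-174*I*√301)/(577 + 1250) - 364713) = 34676/(-174*I*√301/1827 - 364713) = 34676/(-174*I*√301*(1/1827) - 364713) = 34676/(-2*I*√301/21 - 364713) = 34676/(-364713 - 2*I*√301/21)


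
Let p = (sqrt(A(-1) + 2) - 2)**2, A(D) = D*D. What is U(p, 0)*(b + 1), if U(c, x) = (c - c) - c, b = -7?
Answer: 42 - 24*sqrt(3) ≈ 0.43078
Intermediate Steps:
A(D) = D**2
p = (-2 + sqrt(3))**2 (p = (sqrt((-1)**2 + 2) - 2)**2 = (sqrt(1 + 2) - 2)**2 = (sqrt(3) - 2)**2 = (-2 + sqrt(3))**2 ≈ 0.071797)
U(c, x) = -c (U(c, x) = 0 - c = -c)
U(p, 0)*(b + 1) = (-(2 - sqrt(3))**2)*(-7 + 1) = -(2 - sqrt(3))**2*(-6) = 6*(2 - sqrt(3))**2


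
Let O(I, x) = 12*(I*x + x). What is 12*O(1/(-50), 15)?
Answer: 10584/5 ≈ 2116.8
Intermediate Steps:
O(I, x) = 12*x + 12*I*x (O(I, x) = 12*(x + I*x) = 12*x + 12*I*x)
12*O(1/(-50), 15) = 12*(12*15*(1 + 1/(-50))) = 12*(12*15*(1 - 1/50)) = 12*(12*15*(49/50)) = 12*(882/5) = 10584/5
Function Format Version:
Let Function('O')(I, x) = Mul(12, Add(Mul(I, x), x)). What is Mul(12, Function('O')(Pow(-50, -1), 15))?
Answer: Rational(10584, 5) ≈ 2116.8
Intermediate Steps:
Function('O')(I, x) = Add(Mul(12, x), Mul(12, I, x)) (Function('O')(I, x) = Mul(12, Add(x, Mul(I, x))) = Add(Mul(12, x), Mul(12, I, x)))
Mul(12, Function('O')(Pow(-50, -1), 15)) = Mul(12, Mul(12, 15, Add(1, Pow(-50, -1)))) = Mul(12, Mul(12, 15, Add(1, Rational(-1, 50)))) = Mul(12, Mul(12, 15, Rational(49, 50))) = Mul(12, Rational(882, 5)) = Rational(10584, 5)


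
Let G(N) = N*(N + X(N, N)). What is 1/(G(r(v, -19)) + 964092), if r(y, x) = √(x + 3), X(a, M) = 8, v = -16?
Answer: 241019/232360633700 - 2*I/58090158425 ≈ 1.0373e-6 - 3.4429e-11*I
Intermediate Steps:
r(y, x) = √(3 + x)
G(N) = N*(8 + N) (G(N) = N*(N + 8) = N*(8 + N))
1/(G(r(v, -19)) + 964092) = 1/(√(3 - 19)*(8 + √(3 - 19)) + 964092) = 1/(√(-16)*(8 + √(-16)) + 964092) = 1/((4*I)*(8 + 4*I) + 964092) = 1/(4*I*(8 + 4*I) + 964092) = 1/(964092 + 4*I*(8 + 4*I))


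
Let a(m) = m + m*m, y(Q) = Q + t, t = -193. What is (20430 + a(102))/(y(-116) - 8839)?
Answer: -7734/2287 ≈ -3.3817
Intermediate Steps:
y(Q) = -193 + Q (y(Q) = Q - 193 = -193 + Q)
a(m) = m + m**2
(20430 + a(102))/(y(-116) - 8839) = (20430 + 102*(1 + 102))/((-193 - 116) - 8839) = (20430 + 102*103)/(-309 - 8839) = (20430 + 10506)/(-9148) = 30936*(-1/9148) = -7734/2287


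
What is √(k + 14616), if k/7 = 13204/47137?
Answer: 14*√165712244665/47137 ≈ 120.90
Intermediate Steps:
k = 92428/47137 (k = 7*(13204/47137) = 92428/47137 ≈ 1.9608)
√(k + 14616) = √(92428/47137 + 14616) = √(689046820/47137) = 14*√165712244665/47137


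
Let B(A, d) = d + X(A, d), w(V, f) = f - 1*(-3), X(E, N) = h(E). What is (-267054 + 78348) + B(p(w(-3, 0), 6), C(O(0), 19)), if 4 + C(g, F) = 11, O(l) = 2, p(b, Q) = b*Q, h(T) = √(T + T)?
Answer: -188693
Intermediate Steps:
h(T) = √2*√T (h(T) = √(2*T) = √2*√T)
X(E, N) = √2*√E
w(V, f) = 3 + f (w(V, f) = f + 3 = 3 + f)
p(b, Q) = Q*b
C(g, F) = 7 (C(g, F) = -4 + 11 = 7)
B(A, d) = d + √2*√A
(-267054 + 78348) + B(p(w(-3, 0), 6), C(O(0), 19)) = (-267054 + 78348) + (7 + √2*√(6*(3 + 0))) = -188706 + (7 + √2*√(6*3)) = -188706 + (7 + √2*√18) = -188706 + (7 + √2*(3*√2)) = -188706 + (7 + 6) = -188706 + 13 = -188693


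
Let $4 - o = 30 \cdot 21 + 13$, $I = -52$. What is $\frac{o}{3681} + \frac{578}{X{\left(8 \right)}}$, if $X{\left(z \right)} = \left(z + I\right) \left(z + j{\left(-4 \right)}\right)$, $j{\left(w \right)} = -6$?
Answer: $- \frac{121325}{17996} \approx -6.7418$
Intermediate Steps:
$o = -639$ ($o = 4 - \left(30 \cdot 21 + 13\right) = 4 - \left(630 + 13\right) = 4 - 643 = -639$)
$X{\left(z \right)} = \left(-52 + z\right) \left(-6 + z\right)$ ($X{\left(z \right)} = \left(z - 52\right) \left(z - 6\right) = \left(-52 + z\right) \left(-6 + z\right)$)
$\frac{o}{3681} + \frac{578}{X{\left(8 \right)}} = - \frac{639}{3681} + \frac{578}{312 + 8^{2} - 464} = \left(-639\right) \frac{1}{3681} + \frac{578}{312 + 64 - 464} = - \frac{71}{409} + \frac{578}{-88} = - \frac{71}{409} + 578 \left(- \frac{1}{88}\right) = - \frac{71}{409} - \frac{289}{44} = - \frac{121325}{17996}$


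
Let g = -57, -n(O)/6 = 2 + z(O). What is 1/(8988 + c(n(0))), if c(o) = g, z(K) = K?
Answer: 1/8931 ≈ 0.00011197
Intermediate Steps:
n(O) = -12 - 6*O (n(O) = -6*(2 + O) = -12 - 6*O)
c(o) = -57
1/(8988 + c(n(0))) = 1/(8988 - 57) = 1/8931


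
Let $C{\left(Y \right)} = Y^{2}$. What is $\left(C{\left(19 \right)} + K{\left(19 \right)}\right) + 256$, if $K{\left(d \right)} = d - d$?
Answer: $617$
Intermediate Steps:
$K{\left(d \right)} = 0$
$\left(C{\left(19 \right)} + K{\left(19 \right)}\right) + 256 = \left(19^{2} + 0\right) + 256 = \left(361 + 0\right) + 256 = 361 + 256 = 617$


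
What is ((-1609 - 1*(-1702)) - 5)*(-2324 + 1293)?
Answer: -90728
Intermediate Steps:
((-1609 - 1*(-1702)) - 5)*(-2324 + 1293) = ((-1609 + 1702) - 5)*(-1031) = (93 - 5)*(-1031) = 88*(-1031) = -90728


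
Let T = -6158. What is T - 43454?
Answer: -49612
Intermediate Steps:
T - 43454 = -6158 - 43454 = -49612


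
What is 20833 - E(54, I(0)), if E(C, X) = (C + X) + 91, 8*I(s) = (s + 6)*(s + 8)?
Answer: 20682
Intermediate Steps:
I(s) = (6 + s)*(8 + s)/8 (I(s) = ((s + 6)*(s + 8))/8 = ((6 + s)*(8 + s))/8 = (6 + s)*(8 + s)/8)
E(C, X) = 91 + C + X
20833 - E(54, I(0)) = 20833 - (91 + 54 + (6 + (⅛)*0² + (7/4)*0)) = 20833 - (91 + 54 + (6 + (⅛)*0 + 0)) = 20833 - (91 + 54 + (6 + 0 + 0)) = 20833 - (91 + 54 + 6) = 20833 - 1*151 = 20833 - 151 = 20682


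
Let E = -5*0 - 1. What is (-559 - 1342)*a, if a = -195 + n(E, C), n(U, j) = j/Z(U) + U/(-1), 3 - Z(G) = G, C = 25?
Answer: 1427651/4 ≈ 3.5691e+5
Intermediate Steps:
E = -1 (E = 0 - 1 = -1)
Z(G) = 3 - G
n(U, j) = -U + j/(3 - U) (n(U, j) = j/(3 - U) + U/(-1) = j/(3 - U) + U*(-1) = j/(3 - U) - U = -U + j/(3 - U))
a = -751/4 (a = -195 + (-1*25 - 1*(-1)*(-3 - 1))/(-3 - 1) = -195 + (-25 - 1*(-1)*(-4))/(-4) = -195 - (-25 - 4)/4 = -195 - 1/4*(-29) = -195 + 29/4 = -751/4 ≈ -187.75)
(-559 - 1342)*a = (-559 - 1342)*(-751/4) = -1901*(-751/4) = 1427651/4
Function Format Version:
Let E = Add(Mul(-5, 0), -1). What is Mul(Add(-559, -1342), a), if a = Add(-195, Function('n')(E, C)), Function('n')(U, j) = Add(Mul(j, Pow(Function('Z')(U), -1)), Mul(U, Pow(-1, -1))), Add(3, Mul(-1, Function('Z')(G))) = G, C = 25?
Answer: Rational(1427651, 4) ≈ 3.5691e+5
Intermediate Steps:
E = -1 (E = Add(0, -1) = -1)
Function('Z')(G) = Add(3, Mul(-1, G))
Function('n')(U, j) = Add(Mul(-1, U), Mul(j, Pow(Add(3, Mul(-1, U)), -1))) (Function('n')(U, j) = Add(Mul(j, Pow(Add(3, Mul(-1, U)), -1)), Mul(U, Pow(-1, -1))) = Add(Mul(j, Pow(Add(3, Mul(-1, U)), -1)), Mul(U, -1)) = Add(Mul(j, Pow(Add(3, Mul(-1, U)), -1)), Mul(-1, U)) = Add(Mul(-1, U), Mul(j, Pow(Add(3, Mul(-1, U)), -1))))
a = Rational(-751, 4) (a = Add(-195, Mul(Pow(Add(-3, -1), -1), Add(Mul(-1, 25), Mul(-1, -1, Add(-3, -1))))) = Add(-195, Mul(Pow(-4, -1), Add(-25, Mul(-1, -1, -4)))) = Add(-195, Mul(Rational(-1, 4), Add(-25, -4))) = Add(-195, Mul(Rational(-1, 4), -29)) = Add(-195, Rational(29, 4)) = Rational(-751, 4) ≈ -187.75)
Mul(Add(-559, -1342), a) = Mul(Add(-559, -1342), Rational(-751, 4)) = Mul(-1901, Rational(-751, 4)) = Rational(1427651, 4)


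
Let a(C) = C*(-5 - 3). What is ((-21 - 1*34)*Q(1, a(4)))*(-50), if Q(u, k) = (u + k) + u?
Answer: -82500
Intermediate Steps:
a(C) = -8*C (a(C) = C*(-8) = -8*C)
Q(u, k) = k + 2*u (Q(u, k) = (k + u) + u = k + 2*u)
((-21 - 1*34)*Q(1, a(4)))*(-50) = ((-21 - 1*34)*(-8*4 + 2*1))*(-50) = ((-21 - 34)*(-32 + 2))*(-50) = -55*(-30)*(-50) = 1650*(-50) = -82500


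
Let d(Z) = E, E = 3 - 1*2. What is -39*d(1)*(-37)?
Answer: 1443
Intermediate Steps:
E = 1 (E = 3 - 2 = 1)
d(Z) = 1
-39*d(1)*(-37) = -39*1*(-37) = -39*(-37) = 1443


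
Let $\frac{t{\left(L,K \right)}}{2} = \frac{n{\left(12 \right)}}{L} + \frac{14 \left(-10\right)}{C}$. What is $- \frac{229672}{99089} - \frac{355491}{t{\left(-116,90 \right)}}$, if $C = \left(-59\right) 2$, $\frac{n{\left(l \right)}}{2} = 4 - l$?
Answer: $- \frac{60271439686493}{449071348} \approx -1.3421 \cdot 10^{5}$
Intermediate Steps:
$n{\left(l \right)} = 8 - 2 l$ ($n{\left(l \right)} = 2 \left(4 - l\right) = 8 - 2 l$)
$C = -118$
$t{\left(L,K \right)} = \frac{140}{59} - \frac{32}{L}$ ($t{\left(L,K \right)} = 2 \left(\frac{8 - 24}{L} + \frac{14 \left(-10\right)}{-118}\right) = 2 \left(\frac{8 - 24}{L} - - \frac{70}{59}\right) = 2 \left(- \frac{16}{L} + \frac{70}{59}\right) = 2 \left(\frac{70}{59} - \frac{16}{L}\right) = \frac{140}{59} - \frac{32}{L}$)
$- \frac{229672}{99089} - \frac{355491}{t{\left(-116,90 \right)}} = - \frac{229672}{99089} - \frac{355491}{\frac{140}{59} - \frac{32}{-116}} = \left(-229672\right) \frac{1}{99089} - \frac{355491}{\frac{140}{59} - - \frac{8}{29}} = - \frac{229672}{99089} - \frac{355491}{\frac{140}{59} + \frac{8}{29}} = - \frac{229672}{99089} - \frac{355491}{\frac{4532}{1711}} = - \frac{229672}{99089} - \frac{608245101}{4532} = - \frac{60271439686493}{449071348}$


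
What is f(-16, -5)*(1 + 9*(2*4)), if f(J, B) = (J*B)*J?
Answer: -93440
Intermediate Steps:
f(J, B) = B*J² (f(J, B) = (B*J)*J = B*J²)
f(-16, -5)*(1 + 9*(2*4)) = (-5*(-16)²)*(1 + 9*(2*4)) = (-5*256)*(1 + 9*8) = -1280*(1 + 72) = -1280*73 = -93440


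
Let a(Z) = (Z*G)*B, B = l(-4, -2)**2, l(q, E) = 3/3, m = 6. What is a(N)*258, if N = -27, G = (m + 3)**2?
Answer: -564246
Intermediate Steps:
l(q, E) = 1 (l(q, E) = 3*(1/3) = 1)
G = 81 (G = (6 + 3)**2 = 9**2 = 81)
B = 1 (B = 1**2 = 1)
a(Z) = 81*Z (a(Z) = (Z*81)*1 = (81*Z)*1 = 81*Z)
a(N)*258 = (81*(-27))*258 = -2187*258 = -564246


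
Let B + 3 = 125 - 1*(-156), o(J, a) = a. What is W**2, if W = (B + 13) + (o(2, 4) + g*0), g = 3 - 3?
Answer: 87025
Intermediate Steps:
g = 0
B = 278 (B = -3 + (125 - 1*(-156)) = -3 + (125 + 156) = -3 + 281 = 278)
W = 295 (W = (278 + 13) + (4 + 0*0) = 291 + (4 + 0) = 291 + 4 = 295)
W**2 = 295**2 = 87025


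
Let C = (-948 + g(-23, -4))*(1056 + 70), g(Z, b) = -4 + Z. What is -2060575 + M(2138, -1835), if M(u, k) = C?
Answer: -3158425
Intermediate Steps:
C = -1097850 (C = (-948 + (-4 - 23))*(1056 + 70) = (-948 - 27)*1126 = -975*1126 = -1097850)
M(u, k) = -1097850
-2060575 + M(2138, -1835) = -2060575 - 1097850 = -3158425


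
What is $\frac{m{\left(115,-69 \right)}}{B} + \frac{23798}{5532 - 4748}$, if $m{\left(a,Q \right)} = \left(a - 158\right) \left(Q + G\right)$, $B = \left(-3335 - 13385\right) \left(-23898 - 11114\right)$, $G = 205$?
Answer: $\frac{27209687199}{896394730} \approx 30.355$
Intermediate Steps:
$B = 585400640$ ($B = \left(-16720\right) \left(-35012\right) = 585400640$)
$m{\left(a,Q \right)} = \left(-158 + a\right) \left(205 + Q\right)$ ($m{\left(a,Q \right)} = \left(a - 158\right) \left(Q + 205\right) = \left(-158 + a\right) \left(205 + Q\right)$)
$\frac{m{\left(115,-69 \right)}}{B} + \frac{23798}{5532 - 4748} = \frac{-32390 - -10902 + 205 \cdot 115 - 7935}{585400640} + \frac{23798}{5532 - 4748} = \left(-32390 + 10902 + 23575 - 7935\right) \frac{1}{585400640} + \frac{23798}{784} = \left(-5848\right) \frac{1}{585400640} + 23798 \cdot \frac{1}{784} = - \frac{731}{73175080} + \frac{11899}{392} = \frac{27209687199}{896394730}$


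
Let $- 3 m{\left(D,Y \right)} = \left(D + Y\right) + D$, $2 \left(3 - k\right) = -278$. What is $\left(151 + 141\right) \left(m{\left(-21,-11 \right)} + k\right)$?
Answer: $\frac{139868}{3} \approx 46623.0$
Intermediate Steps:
$k = 142$ ($k = 3 - -139 = 3 + 139 = 142$)
$m{\left(D,Y \right)} = - \frac{2 D}{3} - \frac{Y}{3}$ ($m{\left(D,Y \right)} = - \frac{\left(D + Y\right) + D}{3} = - \frac{Y + 2 D}{3} = - \frac{2 D}{3} - \frac{Y}{3}$)
$\left(151 + 141\right) \left(m{\left(-21,-11 \right)} + k\right) = \left(151 + 141\right) \left(\left(\left(- \frac{2}{3}\right) \left(-21\right) - - \frac{11}{3}\right) + 142\right) = 292 \left(\left(14 + \frac{11}{3}\right) + 142\right) = 292 \left(\frac{53}{3} + 142\right) = 292 \cdot \frac{479}{3} = \frac{139868}{3}$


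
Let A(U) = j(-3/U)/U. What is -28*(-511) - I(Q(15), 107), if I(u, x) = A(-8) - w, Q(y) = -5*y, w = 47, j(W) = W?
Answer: 918723/64 ≈ 14355.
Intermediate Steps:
A(U) = -3/U**2 (A(U) = (-3/U)/U = -3/U**2)
I(u, x) = -3011/64 (I(u, x) = -3/(-8)**2 - 1*47 = -3*1/64 - 47 = -3/64 - 47 = -3011/64)
-28*(-511) - I(Q(15), 107) = -28*(-511) - 1*(-3011/64) = 14308 + 3011/64 = 918723/64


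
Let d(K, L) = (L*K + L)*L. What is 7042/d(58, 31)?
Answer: 7042/56699 ≈ 0.12420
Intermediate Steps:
d(K, L) = L*(L + K*L) (d(K, L) = (K*L + L)*L = (L + K*L)*L = L*(L + K*L))
7042/d(58, 31) = 7042/((31²*(1 + 58))) = 7042/((961*59)) = 7042/56699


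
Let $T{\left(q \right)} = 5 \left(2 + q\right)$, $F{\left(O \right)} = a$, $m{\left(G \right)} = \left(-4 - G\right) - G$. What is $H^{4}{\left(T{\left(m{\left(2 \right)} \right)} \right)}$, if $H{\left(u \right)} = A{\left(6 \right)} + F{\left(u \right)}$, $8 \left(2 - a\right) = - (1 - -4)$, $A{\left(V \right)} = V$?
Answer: $\frac{22667121}{4096} \approx 5534.0$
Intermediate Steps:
$a = \frac{21}{8}$ ($a = 2 - \frac{\left(-1\right) \left(1 - -4\right)}{8} = 2 - \frac{\left(-1\right) \left(1 + 4\right)}{8} = 2 - \frac{\left(-1\right) 5}{8} = 2 - - \frac{5}{8} = 2 + \frac{5}{8} = \frac{21}{8} \approx 2.625$)
$m{\left(G \right)} = -4 - 2 G$
$F{\left(O \right)} = \frac{21}{8}$
$T{\left(q \right)} = 10 + 5 q$
$H{\left(u \right)} = \frac{69}{8}$ ($H{\left(u \right)} = 6 + \frac{21}{8} = \frac{69}{8}$)
$H^{4}{\left(T{\left(m{\left(2 \right)} \right)} \right)} = \left(\frac{69}{8}\right)^{4} = \frac{22667121}{4096}$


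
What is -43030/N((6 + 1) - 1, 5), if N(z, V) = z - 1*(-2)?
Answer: -21515/4 ≈ -5378.8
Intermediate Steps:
N(z, V) = 2 + z (N(z, V) = z + 2 = 2 + z)
-43030/N((6 + 1) - 1, 5) = -43030/(2 + ((6 + 1) - 1)) = -43030/(2 + (7 - 1)) = -43030/(2 + 6) = -43030/8 = -3310*13/8 = -21515/4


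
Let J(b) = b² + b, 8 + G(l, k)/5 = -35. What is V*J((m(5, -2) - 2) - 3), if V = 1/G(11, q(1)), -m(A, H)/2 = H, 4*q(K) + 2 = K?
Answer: 0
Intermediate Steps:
q(K) = -½ + K/4
m(A, H) = -2*H
G(l, k) = -215 (G(l, k) = -40 + 5*(-35) = -40 - 175 = -215)
J(b) = b + b²
V = -1/215 (V = 1/(-215) = -1/215 ≈ -0.0046512)
V*J((m(5, -2) - 2) - 3) = -((-2*(-2) - 2) - 3)*(1 + ((-2*(-2) - 2) - 3))/215 = -((4 - 2) - 3)*(1 + ((4 - 2) - 3))/215 = -(2 - 3)*(1 + (2 - 3))/215 = -(-1)*(1 - 1)/215 = -(-1)*0/215 = -1/215*0 = 0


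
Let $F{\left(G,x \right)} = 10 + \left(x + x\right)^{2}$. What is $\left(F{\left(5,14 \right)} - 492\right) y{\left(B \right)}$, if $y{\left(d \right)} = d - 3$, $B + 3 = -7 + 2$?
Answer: $-3322$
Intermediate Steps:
$B = -8$ ($B = -3 + \left(-7 + 2\right) = -3 - 5 = -8$)
$F{\left(G,x \right)} = 10 + 4 x^{2}$ ($F{\left(G,x \right)} = 10 + \left(2 x\right)^{2} = 10 + 4 x^{2}$)
$y{\left(d \right)} = -3 + d$
$\left(F{\left(5,14 \right)} - 492\right) y{\left(B \right)} = \left(\left(10 + 4 \cdot 14^{2}\right) - 492\right) \left(-3 - 8\right) = \left(\left(10 + 4 \cdot 196\right) - 492\right) \left(-11\right) = \left(\left(10 + 784\right) - 492\right) \left(-11\right) = \left(794 - 492\right) \left(-11\right) = 302 \left(-11\right) = -3322$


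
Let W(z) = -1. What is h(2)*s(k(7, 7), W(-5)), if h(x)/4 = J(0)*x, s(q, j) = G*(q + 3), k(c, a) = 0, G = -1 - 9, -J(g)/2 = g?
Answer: 0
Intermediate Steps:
J(g) = -2*g
G = -10
s(q, j) = -30 - 10*q (s(q, j) = -10*(q + 3) = -10*(3 + q) = -30 - 10*q)
h(x) = 0 (h(x) = 4*((-2*0)*x) = 4*(0*x) = 4*0 = 0)
h(2)*s(k(7, 7), W(-5)) = 0*(-30 - 10*0) = 0*(-30 + 0) = 0*(-30) = 0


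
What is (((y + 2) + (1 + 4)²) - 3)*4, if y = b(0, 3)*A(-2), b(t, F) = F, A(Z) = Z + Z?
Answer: 48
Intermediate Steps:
A(Z) = 2*Z
y = -12 (y = 3*(2*(-2)) = 3*(-4) = -12)
(((y + 2) + (1 + 4)²) - 3)*4 = (((-12 + 2) + (1 + 4)²) - 3)*4 = ((-10 + 5²) - 3)*4 = ((-10 + 25) - 3)*4 = (15 - 3)*4 = 12*4 = 48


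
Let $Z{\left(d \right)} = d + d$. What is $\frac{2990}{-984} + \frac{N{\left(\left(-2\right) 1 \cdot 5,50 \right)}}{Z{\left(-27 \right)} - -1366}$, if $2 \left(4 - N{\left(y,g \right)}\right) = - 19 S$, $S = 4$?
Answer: $- \frac{5917}{1968} \approx -3.0066$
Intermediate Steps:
$Z{\left(d \right)} = 2 d$
$N{\left(y,g \right)} = 42$ ($N{\left(y,g \right)} = 4 - \frac{\left(-19\right) 4}{2} = 4 - -38 = 4 + 38 = 42$)
$\frac{2990}{-984} + \frac{N{\left(\left(-2\right) 1 \cdot 5,50 \right)}}{Z{\left(-27 \right)} - -1366} = \frac{2990}{-984} + \frac{42}{2 \left(-27\right) - -1366} = 2990 \left(- \frac{1}{984}\right) + \frac{42}{-54 + 1366} = - \frac{1495}{492} + \frac{42}{1312} = - \frac{1495}{492} + 42 \cdot \frac{1}{1312} = - \frac{1495}{492} + \frac{21}{656} = - \frac{5917}{1968}$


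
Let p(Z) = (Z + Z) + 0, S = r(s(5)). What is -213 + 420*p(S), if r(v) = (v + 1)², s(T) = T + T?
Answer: 101427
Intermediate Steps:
s(T) = 2*T
r(v) = (1 + v)²
S = 121 (S = (1 + 2*5)² = (1 + 10)² = 11² = 121)
p(Z) = 2*Z (p(Z) = 2*Z + 0 = 2*Z)
-213 + 420*p(S) = -213 + 420*(2*121) = -213 + 420*242 = -213 + 101640 = 101427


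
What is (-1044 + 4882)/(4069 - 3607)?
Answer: 1919/231 ≈ 8.3074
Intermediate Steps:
(-1044 + 4882)/(4069 - 3607) = 3838/462 = 3838*(1/462) = 1919/231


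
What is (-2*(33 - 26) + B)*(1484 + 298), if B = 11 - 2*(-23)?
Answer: 76626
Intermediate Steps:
B = 57 (B = 11 + 46 = 57)
(-2*(33 - 26) + B)*(1484 + 298) = (-2*(33 - 26) + 57)*(1484 + 298) = (-2*7 + 57)*1782 = (-14 + 57)*1782 = 43*1782 = 76626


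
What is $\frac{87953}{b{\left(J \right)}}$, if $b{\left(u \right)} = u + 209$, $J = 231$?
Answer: $\frac{87953}{440} \approx 199.89$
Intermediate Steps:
$b{\left(u \right)} = 209 + u$
$\frac{87953}{b{\left(J \right)}} = \frac{87953}{209 + 231} = \frac{87953}{440}$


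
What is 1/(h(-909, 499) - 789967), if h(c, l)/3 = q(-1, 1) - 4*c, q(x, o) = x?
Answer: -1/779062 ≈ -1.2836e-6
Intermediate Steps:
h(c, l) = -3 - 12*c (h(c, l) = 3*(-1 - 4*c) = -3 - 12*c)
1/(h(-909, 499) - 789967) = 1/((-3 - 12*(-909)) - 789967) = 1/((-3 + 10908) - 789967) = 1/(10905 - 789967) = 1/(-779062) = -1/779062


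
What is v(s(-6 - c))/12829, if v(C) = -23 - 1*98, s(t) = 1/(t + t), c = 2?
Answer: -121/12829 ≈ -0.0094317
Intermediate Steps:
s(t) = 1/(2*t)
v(C) = -121 (v(C) = -23 - 98 = -121)
v(s(-6 - c))/12829 = -121/12829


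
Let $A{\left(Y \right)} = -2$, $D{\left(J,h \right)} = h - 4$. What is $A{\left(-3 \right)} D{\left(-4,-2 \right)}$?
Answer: $12$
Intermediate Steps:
$D{\left(J,h \right)} = -4 + h$
$A{\left(-3 \right)} D{\left(-4,-2 \right)} = - 2 \left(-4 - 2\right) = \left(-2\right) \left(-6\right) = 12$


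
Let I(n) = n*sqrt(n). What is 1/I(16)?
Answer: 1/64 ≈ 0.015625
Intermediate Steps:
I(n) = n**(3/2)
1/I(16) = 1/(16**(3/2)) = 1/64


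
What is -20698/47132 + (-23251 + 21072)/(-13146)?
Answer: -21174410/77449659 ≈ -0.27340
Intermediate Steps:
-20698/47132 + (-23251 + 21072)/(-13146) = -20698*1/47132 - 2179*(-1/13146) = -10349/23566 + 2179/13146 = -21174410/77449659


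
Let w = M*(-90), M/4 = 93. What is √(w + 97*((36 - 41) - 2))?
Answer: I*√34159 ≈ 184.82*I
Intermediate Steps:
M = 372 (M = 4*93 = 372)
w = -33480 (w = 372*(-90) = -33480)
√(w + 97*((36 - 41) - 2)) = √(-33480 + 97*((36 - 41) - 2)) = √(-33480 + 97*(-5 - 2)) = √(-33480 + 97*(-7)) = √(-33480 - 679) = √(-34159) = I*√34159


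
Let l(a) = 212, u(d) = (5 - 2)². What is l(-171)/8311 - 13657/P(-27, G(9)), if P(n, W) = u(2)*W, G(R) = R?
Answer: -113486155/673191 ≈ -168.58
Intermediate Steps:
u(d) = 9 (u(d) = 3² = 9)
P(n, W) = 9*W
l(-171)/8311 - 13657/P(-27, G(9)) = 212/8311 - 13657/(9*9) = 212*(1/8311) - 13657/81 = 212/8311 - 13657*1/81 = 212/8311 - 13657/81 = -113486155/673191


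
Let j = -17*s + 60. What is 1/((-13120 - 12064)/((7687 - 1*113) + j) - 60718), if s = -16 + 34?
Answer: -229/13905209 ≈ -1.6469e-5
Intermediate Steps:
s = 18
j = -246 (j = -17*18 + 60 = -306 + 60 = -246)
1/((-13120 - 12064)/((7687 - 1*113) + j) - 60718) = 1/((-13120 - 12064)/((7687 - 1*113) - 246) - 60718) = 1/(-25184/((7687 - 113) - 246) - 60718) = 1/(-25184/(7574 - 246) - 60718) = 1/(-25184/7328 - 60718) = 1/(-25184*1/7328 - 60718) = 1/(-787/229 - 60718) = 1/(-13905209/229) = -229/13905209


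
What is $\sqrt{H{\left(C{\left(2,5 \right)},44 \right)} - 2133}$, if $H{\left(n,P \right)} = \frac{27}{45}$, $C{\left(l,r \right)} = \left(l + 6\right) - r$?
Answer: $\frac{i \sqrt{53310}}{5} \approx 46.178 i$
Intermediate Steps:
$C{\left(l,r \right)} = 6 + l - r$ ($C{\left(l,r \right)} = \left(6 + l\right) - r = 6 + l - r$)
$H{\left(n,P \right)} = \frac{3}{5}$ ($H{\left(n,P \right)} = 27 \cdot \frac{1}{45} = \frac{3}{5}$)
$\sqrt{H{\left(C{\left(2,5 \right)},44 \right)} - 2133} = \sqrt{\frac{3}{5} - 2133} = \sqrt{- \frac{10662}{5}} = \frac{i \sqrt{53310}}{5}$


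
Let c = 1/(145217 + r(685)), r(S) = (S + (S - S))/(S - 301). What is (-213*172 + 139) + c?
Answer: -2035219182077/55764013 ≈ -36497.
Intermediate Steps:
r(S) = S/(-301 + S) (r(S) = (S + 0)/(-301 + S) = S/(-301 + S))
c = 384/55764013 (c = 1/(145217 + 685/(-301 + 685)) = 1/(145217 + 685/384) = 1/(55764013/384) = 384/55764013 ≈ 6.8862e-6)
(-213*172 + 139) + c = (-213*172 + 139) + 384/55764013 = (-36636 + 139) + 384/55764013 = -36497 + 384/55764013 = -2035219182077/55764013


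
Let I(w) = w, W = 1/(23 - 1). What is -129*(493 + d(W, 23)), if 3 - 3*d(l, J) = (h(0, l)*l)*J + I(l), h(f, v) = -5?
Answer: -703437/11 ≈ -63949.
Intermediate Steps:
W = 1/22 ≈ 0.045455
d(l, J) = 1 - l/3 + 5*J*l/3 (d(l, J) = 1 - ((-5*l)*J + l)/3 = 1 - (-5*J*l + l)/3 = 1 - (l - 5*J*l)/3 = 1 + (-l/3 + 5*J*l/3) = 1 - l/3 + 5*J*l/3)
-129*(493 + d(W, 23)) = -129*(493 + (1 - 1/3*1/22 + (5/3)*23*(1/22))) = -129*(493 + (1 - 1/66 + 115/66)) = -129*(493 + 30/11) = -129*5453/11 = -703437/11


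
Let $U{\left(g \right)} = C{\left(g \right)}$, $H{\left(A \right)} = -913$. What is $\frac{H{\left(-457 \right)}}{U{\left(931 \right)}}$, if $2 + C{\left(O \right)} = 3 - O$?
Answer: $\frac{913}{930} \approx 0.98172$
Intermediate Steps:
$C{\left(O \right)} = 1 - O$ ($C{\left(O \right)} = -2 - \left(-3 + O\right) = 1 - O$)
$U{\left(g \right)} = 1 - g$
$\frac{H{\left(-457 \right)}}{U{\left(931 \right)}} = - \frac{913}{1 - 931} = - \frac{913}{-930} = \left(-913\right) \left(- \frac{1}{930}\right) = \frac{913}{930}$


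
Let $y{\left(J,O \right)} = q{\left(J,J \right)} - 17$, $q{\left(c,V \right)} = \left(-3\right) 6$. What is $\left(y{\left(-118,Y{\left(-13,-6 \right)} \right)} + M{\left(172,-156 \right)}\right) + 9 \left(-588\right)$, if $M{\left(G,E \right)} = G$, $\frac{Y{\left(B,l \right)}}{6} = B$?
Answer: $-5155$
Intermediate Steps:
$Y{\left(B,l \right)} = 6 B$
$q{\left(c,V \right)} = -18$
$y{\left(J,O \right)} = -35$ ($y{\left(J,O \right)} = -18 - 17 = -35$)
$\left(y{\left(-118,Y{\left(-13,-6 \right)} \right)} + M{\left(172,-156 \right)}\right) + 9 \left(-588\right) = \left(-35 + 172\right) + 9 \left(-588\right) = 137 - 5292 = -5155$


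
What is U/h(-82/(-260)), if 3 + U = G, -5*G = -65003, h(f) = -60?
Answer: -16247/75 ≈ -216.63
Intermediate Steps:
G = 65003/5 (G = -⅕*(-65003) = 65003/5 ≈ 13001.)
U = 64988/5 (U = -3 + 65003/5 = 64988/5 ≈ 12998.)
U/h(-82/(-260)) = (64988/5)/(-60) = (64988/5)*(-1/60) = -16247/75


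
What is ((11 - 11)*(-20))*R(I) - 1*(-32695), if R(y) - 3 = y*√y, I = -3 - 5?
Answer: 32695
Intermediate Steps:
I = -8
R(y) = 3 + y^(3/2) (R(y) = 3 + y*√y = 3 + y^(3/2))
((11 - 11)*(-20))*R(I) - 1*(-32695) = ((11 - 11)*(-20))*(3 + (-8)^(3/2)) - 1*(-32695) = (0*(-20))*(3 - 16*I*√2) + 32695 = 0*(3 - 16*I*√2) + 32695 = 0 + 32695 = 32695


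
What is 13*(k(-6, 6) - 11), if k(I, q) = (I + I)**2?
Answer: 1729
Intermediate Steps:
k(I, q) = 4*I**2 (k(I, q) = (2*I)**2 = 4*I**2)
13*(k(-6, 6) - 11) = 13*(4*(-6)**2 - 11) = 13*(4*36 - 11) = 13*(144 - 11) = 13*133 = 1729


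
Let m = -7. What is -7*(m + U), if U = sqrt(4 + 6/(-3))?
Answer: 49 - 7*sqrt(2) ≈ 39.101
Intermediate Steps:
U = sqrt(2) (U = sqrt(4 + 6*(-1/3)) = sqrt(4 - 2) = sqrt(2) ≈ 1.4142)
-7*(m + U) = -7*(-7 + sqrt(2)) = 49 - 7*sqrt(2)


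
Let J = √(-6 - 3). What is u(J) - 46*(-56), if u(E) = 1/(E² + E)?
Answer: 25759/10 - I/30 ≈ 2575.9 - 0.033333*I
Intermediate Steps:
J = 3*I (J = √(-9) = 3*I ≈ 3.0*I)
u(E) = 1/(E + E²)
u(J) - 46*(-56) = 1/(((3*I))*(1 + 3*I)) - 46*(-56) = (-I/3)*((1 - 3*I)/10) + 2576 = -I*(1 - 3*I)/30 + 2576 = 2576 - I*(1 - 3*I)/30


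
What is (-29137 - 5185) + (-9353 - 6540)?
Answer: -50215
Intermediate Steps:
(-29137 - 5185) + (-9353 - 6540) = -34322 - 15893 = -50215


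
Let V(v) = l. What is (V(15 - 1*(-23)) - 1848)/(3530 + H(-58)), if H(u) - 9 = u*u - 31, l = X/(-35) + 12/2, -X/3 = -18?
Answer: -16131/60130 ≈ -0.26827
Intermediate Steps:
X = 54 (X = -3*(-18) = 54)
l = 156/35 (l = 54/(-35) + 12/2 = 54*(-1/35) + 12*(½) = -54/35 + 6 = 156/35 ≈ 4.4571)
V(v) = 156/35
H(u) = -22 + u² (H(u) = 9 + (u*u - 31) = 9 + (u² - 31) = 9 + (-31 + u²) = -22 + u²)
(V(15 - 1*(-23)) - 1848)/(3530 + H(-58)) = (156/35 - 1848)/(3530 + (-22 + (-58)²)) = -64524/(35*(3530 + (-22 + 3364))) = -64524/(35*(3530 + 3342)) = -64524/35/6872 = -64524/35*1/6872 = -16131/60130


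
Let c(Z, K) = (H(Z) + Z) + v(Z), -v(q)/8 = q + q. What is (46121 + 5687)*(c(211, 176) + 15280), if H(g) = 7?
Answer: 628016576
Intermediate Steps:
v(q) = -16*q (v(q) = -8*(q + q) = -16*q)
c(Z, K) = 7 - 15*Z (c(Z, K) = (7 + Z) - 16*Z = 7 - 15*Z)
(46121 + 5687)*(c(211, 176) + 15280) = (46121 + 5687)*((7 - 15*211) + 15280) = 51808*((7 - 3165) + 15280) = 51808*(-3158 + 15280) = 51808*12122 = 628016576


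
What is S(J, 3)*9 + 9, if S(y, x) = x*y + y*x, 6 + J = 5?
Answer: -45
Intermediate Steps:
J = -1 (J = -6 + 5 = -1)
S(y, x) = 2*x*y (S(y, x) = x*y + x*y = 2*x*y)
S(J, 3)*9 + 9 = (2*3*(-1))*9 + 9 = -6*9 + 9 = -54 + 9 = -45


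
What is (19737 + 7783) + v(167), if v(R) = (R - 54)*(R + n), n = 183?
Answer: 67070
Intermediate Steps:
v(R) = (-54 + R)*(183 + R) (v(R) = (R - 54)*(R + 183) = (-54 + R)*(183 + R))
(19737 + 7783) + v(167) = (19737 + 7783) + (-9882 + 167² + 129*167) = 27520 + (-9882 + 27889 + 21543) = 27520 + 39550 = 67070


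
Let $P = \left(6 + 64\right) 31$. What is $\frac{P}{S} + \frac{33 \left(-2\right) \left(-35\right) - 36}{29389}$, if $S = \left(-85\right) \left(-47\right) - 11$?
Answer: $\frac{36416873}{58542888} \approx 0.62206$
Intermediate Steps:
$P = 2170$ ($P = 70 \cdot 31 = 2170$)
$S = 3984$ ($S = 3995 - 11 = 3984$)
$\frac{P}{S} + \frac{33 \left(-2\right) \left(-35\right) - 36}{29389} = \frac{2170}{3984} + \frac{33 \left(-2\right) \left(-35\right) - 36}{29389} = 2170 \cdot \frac{1}{3984} + \left(\left(-66\right) \left(-35\right) - 36\right) \frac{1}{29389} = \frac{1085}{1992} + \left(2310 - 36\right) \frac{1}{29389} = \frac{1085}{1992} + 2274 \cdot \frac{1}{29389} = \frac{1085}{1992} + \frac{2274}{29389} = \frac{36416873}{58542888}$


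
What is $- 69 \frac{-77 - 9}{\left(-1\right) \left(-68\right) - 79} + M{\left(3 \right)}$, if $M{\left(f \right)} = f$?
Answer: $- \frac{5901}{11} \approx -536.45$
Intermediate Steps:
$- 69 \frac{-77 - 9}{\left(-1\right) \left(-68\right) - 79} + M{\left(3 \right)} = - 69 \frac{-77 - 9}{\left(-1\right) \left(-68\right) - 79} + 3 = - 69 \left(- \frac{86}{68 - 79}\right) + 3 = - 69 \left(- \frac{86}{-11}\right) + 3 = - 69 \left(\left(-86\right) \left(- \frac{1}{11}\right)\right) + 3 = \left(-69\right) \frac{86}{11} + 3 = - \frac{5934}{11} + 3 = - \frac{5901}{11}$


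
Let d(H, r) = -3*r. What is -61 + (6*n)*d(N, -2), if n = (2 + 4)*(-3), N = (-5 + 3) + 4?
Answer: -709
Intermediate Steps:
N = 2 (N = -2 + 4 = 2)
n = -18 (n = 6*(-3) = -18)
-61 + (6*n)*d(N, -2) = -61 + (6*(-18))*(-3*(-2)) = -61 - 108*6 = -61 - 648 = -709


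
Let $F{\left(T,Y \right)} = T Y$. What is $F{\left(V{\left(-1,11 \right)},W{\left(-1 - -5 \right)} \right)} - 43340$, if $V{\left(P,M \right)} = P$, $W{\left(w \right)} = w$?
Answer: $-43344$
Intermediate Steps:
$F{\left(V{\left(-1,11 \right)},W{\left(-1 - -5 \right)} \right)} - 43340 = - (-1 - -5) - 43340 = - (-1 + 5) - 43340 = \left(-1\right) 4 - 43340 = -4 - 43340 = -43344$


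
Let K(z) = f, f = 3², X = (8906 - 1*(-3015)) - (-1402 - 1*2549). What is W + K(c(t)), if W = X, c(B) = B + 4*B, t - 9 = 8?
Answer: 15881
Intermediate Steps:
t = 17 (t = 9 + 8 = 17)
c(B) = 5*B
X = 15872 (X = (8906 + 3015) - (-1402 - 2549) = 11921 - 1*(-3951) = 11921 + 3951 = 15872)
W = 15872
f = 9
K(z) = 9
W + K(c(t)) = 15872 + 9 = 15881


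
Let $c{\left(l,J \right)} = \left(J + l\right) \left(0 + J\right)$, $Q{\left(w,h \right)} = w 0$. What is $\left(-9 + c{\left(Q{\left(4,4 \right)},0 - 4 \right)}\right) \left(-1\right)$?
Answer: $-7$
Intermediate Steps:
$Q{\left(w,h \right)} = 0$
$c{\left(l,J \right)} = J \left(J + l\right)$ ($c{\left(l,J \right)} = \left(J + l\right) J = J \left(J + l\right)$)
$\left(-9 + c{\left(Q{\left(4,4 \right)},0 - 4 \right)}\right) \left(-1\right) = \left(-9 + \left(0 - 4\right) \left(\left(0 - 4\right) + 0\right)\right) \left(-1\right) = \left(-9 - 4 \left(-4 + 0\right)\right) \left(-1\right) = \left(-9 - -16\right) \left(-1\right) = \left(-9 + 16\right) \left(-1\right) = 7 \left(-1\right) = -7$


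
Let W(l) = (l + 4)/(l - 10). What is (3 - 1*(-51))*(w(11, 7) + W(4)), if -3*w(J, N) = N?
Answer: -198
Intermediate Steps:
w(J, N) = -N/3
W(l) = (4 + l)/(-10 + l)
(3 - 1*(-51))*(w(11, 7) + W(4)) = (3 - 1*(-51))*(-⅓*7 + (4 + 4)/(-10 + 4)) = (3 + 51)*(-7/3 + 8/(-6)) = 54*(-7/3 - ⅙*8) = 54*(-7/3 - 4/3) = 54*(-11/3) = -198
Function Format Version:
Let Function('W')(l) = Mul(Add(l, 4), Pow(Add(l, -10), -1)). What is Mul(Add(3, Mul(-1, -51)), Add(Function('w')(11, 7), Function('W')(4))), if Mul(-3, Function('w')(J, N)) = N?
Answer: -198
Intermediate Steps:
Function('w')(J, N) = Mul(Rational(-1, 3), N)
Function('W')(l) = Mul(Pow(Add(-10, l), -1), Add(4, l)) (Function('W')(l) = Mul(Add(4, l), Pow(Add(-10, l), -1)) = Mul(Pow(Add(-10, l), -1), Add(4, l)))
Mul(Add(3, Mul(-1, -51)), Add(Function('w')(11, 7), Function('W')(4))) = Mul(Add(3, Mul(-1, -51)), Add(Mul(Rational(-1, 3), 7), Mul(Pow(Add(-10, 4), -1), Add(4, 4)))) = Mul(Add(3, 51), Add(Rational(-7, 3), Mul(Pow(-6, -1), 8))) = Mul(54, Add(Rational(-7, 3), Mul(Rational(-1, 6), 8))) = Mul(54, Add(Rational(-7, 3), Rational(-4, 3))) = Mul(54, Rational(-11, 3)) = -198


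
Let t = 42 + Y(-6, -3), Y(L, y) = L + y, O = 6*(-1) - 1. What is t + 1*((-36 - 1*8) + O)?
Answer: -18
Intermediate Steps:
O = -7 (O = -6 - 1 = -7)
t = 33 (t = 42 + (-6 - 3) = 42 - 9 = 33)
t + 1*((-36 - 1*8) + O) = 33 + 1*((-36 - 1*8) - 7) = 33 + 1*((-36 - 8) - 7) = 33 + 1*(-44 - 7) = 33 + 1*(-51) = 33 - 51 = -18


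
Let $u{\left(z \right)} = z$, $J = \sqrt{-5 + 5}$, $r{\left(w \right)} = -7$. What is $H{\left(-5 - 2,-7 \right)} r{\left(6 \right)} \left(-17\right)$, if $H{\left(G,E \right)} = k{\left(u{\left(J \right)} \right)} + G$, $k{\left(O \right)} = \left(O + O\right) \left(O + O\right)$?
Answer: $-833$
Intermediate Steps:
$J = 0$ ($J = \sqrt{0} = 0$)
$k{\left(O \right)} = 4 O^{2}$ ($k{\left(O \right)} = 2 O 2 O = 4 O^{2}$)
$H{\left(G,E \right)} = G$ ($H{\left(G,E \right)} = 4 \cdot 0^{2} + G = 4 \cdot 0 + G = 0 + G = G$)
$H{\left(-5 - 2,-7 \right)} r{\left(6 \right)} \left(-17\right) = \left(-5 - 2\right) \left(-7\right) \left(-17\right) = \left(-7\right) \left(-7\right) \left(-17\right) = 49 \left(-17\right) = -833$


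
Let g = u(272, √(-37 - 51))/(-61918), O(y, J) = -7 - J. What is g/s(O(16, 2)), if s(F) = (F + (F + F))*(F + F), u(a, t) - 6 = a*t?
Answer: -1/5015358 - 136*I*√22/7523037 ≈ -1.9939e-7 - 8.4792e-5*I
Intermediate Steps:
u(a, t) = 6 + a*t
s(F) = 6*F² (s(F) = (F + 2*F)*(2*F) = (3*F)*(2*F) = 6*F²)
g = -3/30959 - 272*I*√22/30959 (g = (6 + 272*√(-37 - 51))/(-61918) = (6 + 272*√(-88))*(-1/61918) = (6 + 272*(2*I*√22))*(-1/61918) = (6 + 544*I*√22)*(-1/61918) = -3/30959 - 272*I*√22/30959 ≈ -9.6902e-5 - 0.041209*I)
g/s(O(16, 2)) = (-3/30959 - 272*I*√22/30959)/((6*(-7 - 1*2)²)) = (-3/30959 - 272*I*√22/30959)/((6*(-7 - 2)²)) = (-3/30959 - 272*I*√22/30959)/((6*(-9)²)) = (-3/30959 - 272*I*√22/30959)/((6*81)) = (-3/30959 - 272*I*√22/30959)/486 = (-3/30959 - 272*I*√22/30959)*(1/486) = -1/5015358 - 136*I*√22/7523037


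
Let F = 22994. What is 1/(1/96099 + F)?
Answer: 96099/2209700407 ≈ 4.3490e-5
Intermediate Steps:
1/(1/96099 + F) = 1/(1/96099 + 22994) = 1/(2209700407/96099) = 96099/2209700407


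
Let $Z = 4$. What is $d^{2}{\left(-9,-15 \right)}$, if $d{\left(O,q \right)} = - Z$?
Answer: $16$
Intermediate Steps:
$d{\left(O,q \right)} = -4$ ($d{\left(O,q \right)} = \left(-1\right) 4 = -4$)
$d^{2}{\left(-9,-15 \right)} = \left(-4\right)^{2} = 16$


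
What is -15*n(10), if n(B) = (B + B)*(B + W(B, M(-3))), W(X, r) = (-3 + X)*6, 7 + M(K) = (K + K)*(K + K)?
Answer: -15600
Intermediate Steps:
M(K) = -7 + 4*K² (M(K) = -7 + (K + K)*(K + K) = -7 + (2*K)*(2*K) = -7 + 4*K²)
W(X, r) = -18 + 6*X
n(B) = 2*B*(-18 + 7*B) (n(B) = (B + B)*(B + (-18 + 6*B)) = (2*B)*(-18 + 7*B) = 2*B*(-18 + 7*B))
-15*n(10) = -30*10*(-18 + 7*10) = -30*10*(-18 + 70) = -30*10*52 = -15*1040 = -15600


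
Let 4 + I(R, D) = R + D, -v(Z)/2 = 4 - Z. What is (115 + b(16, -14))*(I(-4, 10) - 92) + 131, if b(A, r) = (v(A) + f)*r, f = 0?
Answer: 20021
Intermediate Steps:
v(Z) = -8 + 2*Z (v(Z) = -2*(4 - Z) = -8 + 2*Z)
b(A, r) = r*(-8 + 2*A) (b(A, r) = ((-8 + 2*A) + 0)*r = (-8 + 2*A)*r = r*(-8 + 2*A))
I(R, D) = -4 + D + R (I(R, D) = -4 + (R + D) = -4 + (D + R) = -4 + D + R)
(115 + b(16, -14))*(I(-4, 10) - 92) + 131 = (115 + 2*(-14)*(-4 + 16))*((-4 + 10 - 4) - 92) + 131 = (115 + 2*(-14)*12)*(2 - 92) + 131 = (115 - 336)*(-90) + 131 = -221*(-90) + 131 = 19890 + 131 = 20021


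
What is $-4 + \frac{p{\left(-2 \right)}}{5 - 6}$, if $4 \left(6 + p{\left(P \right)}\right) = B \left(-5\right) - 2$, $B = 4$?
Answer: $\frac{15}{2} \approx 7.5$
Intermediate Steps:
$p{\left(P \right)} = - \frac{23}{2}$ ($p{\left(P \right)} = -6 + \frac{4 \left(-5\right) - 2}{4} = -6 + \frac{-20 - 2}{4} = -6 + \frac{1}{4} \left(-22\right) = -6 - \frac{11}{2} = - \frac{23}{2}$)
$-4 + \frac{p{\left(-2 \right)}}{5 - 6} = -4 - \frac{23}{2 \left(5 - 6\right)} = -4 - \frac{23}{2 \left(-1\right)} = -4 - - \frac{23}{2} = -4 + \frac{23}{2} = \frac{15}{2}$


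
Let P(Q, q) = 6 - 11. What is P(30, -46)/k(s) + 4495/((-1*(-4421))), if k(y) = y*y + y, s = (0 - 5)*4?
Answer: 337199/335996 ≈ 1.0036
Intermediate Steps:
P(Q, q) = -5
s = -20 (s = -5*4 = -20)
k(y) = y + y**2 (k(y) = y**2 + y = y + y**2)
P(30, -46)/k(s) + 4495/((-1*(-4421))) = -5*(-1/(20*(1 - 20))) + 4495/((-1*(-4421))) = -5/((-20*(-19))) + 4495/4421 = -5/380 + 4495*(1/4421) = -5*1/380 + 4495/4421 = -1/76 + 4495/4421 = 337199/335996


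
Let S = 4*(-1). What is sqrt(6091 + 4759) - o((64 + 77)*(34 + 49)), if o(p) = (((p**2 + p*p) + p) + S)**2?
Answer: -75038804724101689 + 5*sqrt(434) ≈ -7.5039e+16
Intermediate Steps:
S = -4
o(p) = (-4 + p + 2*p**2)**2 (o(p) = (((p**2 + p*p) + p) - 4)**2 = (((p**2 + p**2) + p) - 4)**2 = ((2*p**2 + p) - 4)**2 = ((p + 2*p**2) - 4)**2 = (-4 + p + 2*p**2)**2)
sqrt(6091 + 4759) - o((64 + 77)*(34 + 49)) = sqrt(6091 + 4759) - (-4 + (64 + 77)*(34 + 49) + 2*((64 + 77)*(34 + 49))**2)**2 = sqrt(10850) - (-4 + 141*83 + 2*(141*83)**2)**2 = 5*sqrt(434) - (-4 + 11703 + 2*11703**2)**2 = 5*sqrt(434) - (-4 + 11703 + 2*136960209)**2 = 5*sqrt(434) - (-4 + 11703 + 273920418)**2 = 5*sqrt(434) - 1*273932117**2 = 5*sqrt(434) - 1*75038804724101689 = 5*sqrt(434) - 75038804724101689 = -75038804724101689 + 5*sqrt(434)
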